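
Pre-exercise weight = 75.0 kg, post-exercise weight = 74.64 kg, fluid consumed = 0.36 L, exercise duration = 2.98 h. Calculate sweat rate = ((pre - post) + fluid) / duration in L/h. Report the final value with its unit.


Weight loss = 75.0 - 74.64 = 0.36 kg (approx L)
Total sweat = 0.36 + 0.36 = 0.72 L
Sweat rate = 0.72 / 2.98 = 0.242 L/h

0.242 L/h


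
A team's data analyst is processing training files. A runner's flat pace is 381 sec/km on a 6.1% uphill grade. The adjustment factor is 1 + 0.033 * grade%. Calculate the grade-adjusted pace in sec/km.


Factor = 1 + 0.033 * 6.1 = 1.2013
Adjusted pace = 381 * 1.2013
= 457.7 sec/km

457.7 s/km


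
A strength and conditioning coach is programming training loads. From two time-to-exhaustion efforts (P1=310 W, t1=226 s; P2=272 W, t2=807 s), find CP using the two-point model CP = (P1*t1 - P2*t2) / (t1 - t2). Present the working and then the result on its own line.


Work in trial 1 = 70060 J
Work in trial 2 = 219504 J
Delta work = -149444 J
Delta time = -581 s
CP = -149444 / -581 = 257.22 W

257.22 W


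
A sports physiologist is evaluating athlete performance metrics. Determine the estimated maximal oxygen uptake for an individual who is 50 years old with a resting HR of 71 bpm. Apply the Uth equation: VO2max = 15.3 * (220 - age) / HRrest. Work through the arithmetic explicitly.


HRmax = 220 - 50 = 170
VO2max = 15.3 * (170 / 71)
= 15.3 * 2.3944
= 36.63 mL/kg/min

36.63 mL/kg/min


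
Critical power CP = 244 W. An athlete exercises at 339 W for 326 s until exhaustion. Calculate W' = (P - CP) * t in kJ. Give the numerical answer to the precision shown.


P - CP = 339 - 244 = 95 W
W' = 95 * 326 = 30970 J
= 30970 / 1000 = 30.97 kJ

30.97 kJ


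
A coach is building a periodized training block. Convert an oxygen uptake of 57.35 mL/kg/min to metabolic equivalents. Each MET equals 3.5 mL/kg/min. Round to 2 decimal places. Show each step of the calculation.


One MET = 3.5 mL/kg/min
Number of METs = 57.35 / 3.5
= 16.39 METs

16.39 METs


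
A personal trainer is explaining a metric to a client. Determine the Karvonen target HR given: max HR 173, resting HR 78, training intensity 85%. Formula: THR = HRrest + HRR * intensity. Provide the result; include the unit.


HRR = HRmax - HRrest = 173 - 78 = 95
THR = 78 + 95 * 0.85
= 158.75 bpm

158.75 bpm


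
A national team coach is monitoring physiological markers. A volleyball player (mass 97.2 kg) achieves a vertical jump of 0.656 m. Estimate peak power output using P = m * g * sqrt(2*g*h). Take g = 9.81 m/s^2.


2 * g * h = 2 * 9.81 * 0.656 = 12.87072
sqrt(12.87072) = 3.587579 m/s
P = 97.2 * 9.81 * 3.587579 = 3420.87 W

3420.87 W


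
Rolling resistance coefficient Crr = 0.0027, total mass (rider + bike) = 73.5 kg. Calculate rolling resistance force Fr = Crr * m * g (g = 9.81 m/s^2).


Fr = Crr * m * g
= 0.0027 * 73.5 * 9.81
= 1.947 N

1.947 N


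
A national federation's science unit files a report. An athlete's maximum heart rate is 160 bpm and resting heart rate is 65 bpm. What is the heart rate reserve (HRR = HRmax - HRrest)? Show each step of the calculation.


HRR = HRmax - HRrest
= 160 - 65
= 95 bpm

95 bpm


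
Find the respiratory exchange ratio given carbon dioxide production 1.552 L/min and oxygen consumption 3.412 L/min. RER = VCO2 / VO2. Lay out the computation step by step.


VCO2 = 1.552 L/min
VO2 = 3.412 L/min
RER = 1.552 / 3.412 = 0.4549

0.4549


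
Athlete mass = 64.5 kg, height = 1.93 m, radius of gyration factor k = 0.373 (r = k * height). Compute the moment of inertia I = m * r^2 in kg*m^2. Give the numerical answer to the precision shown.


r = k * height = 0.373 * 1.93 = 0.71989 m
r^2 = 0.71989^2 = 0.518242
I = 64.5 * 0.518242 = 33.427 kg*m^2

33.427 kg*m^2


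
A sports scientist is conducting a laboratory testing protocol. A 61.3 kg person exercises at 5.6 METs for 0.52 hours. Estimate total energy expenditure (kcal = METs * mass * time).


Energy = METs * mass(kg) * time(h)
= 5.6 * 61.3 * 0.52
= 178.51 kcal

178.51 kcal


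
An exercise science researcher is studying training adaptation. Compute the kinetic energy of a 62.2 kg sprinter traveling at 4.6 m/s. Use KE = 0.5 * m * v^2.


Velocity squared = 21.16
KE = 0.5 * 62.2 * 21.16 = 658.08 J

658.08 J


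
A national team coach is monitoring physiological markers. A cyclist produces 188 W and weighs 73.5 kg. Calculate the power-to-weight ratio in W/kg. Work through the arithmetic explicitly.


P/W = power / mass
= 188 / 73.5
= 2.558 W/kg

2.558 W/kg


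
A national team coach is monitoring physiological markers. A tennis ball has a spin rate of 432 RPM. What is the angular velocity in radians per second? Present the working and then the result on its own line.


Convert RPM to rad/s: multiply by 2*pi and divide by 60
omega = 432 * 2 * pi / 60
= 45.239 rad/s

45.239 rad/s


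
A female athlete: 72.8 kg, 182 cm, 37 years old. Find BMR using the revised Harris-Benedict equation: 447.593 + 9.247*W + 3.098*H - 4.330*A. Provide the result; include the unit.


Intercept = 447.593
Weight contribution = 9.247 * 72.8 = 673.1816
Height contribution = 3.098 * 182 = 563.836
Age contribution = 4.33 * 37 = 160.21
BMR = 447.593 + 673.1816 + 563.836 - 160.21
= 1524.4 kcal/day

1524.4 kcal/day


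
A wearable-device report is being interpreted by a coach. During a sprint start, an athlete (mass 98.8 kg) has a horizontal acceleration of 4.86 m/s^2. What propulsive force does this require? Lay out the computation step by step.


Propulsive force = mass * acceleration
= 98.8 kg * 4.86 m/s^2
= 480.17 N

480.17 N


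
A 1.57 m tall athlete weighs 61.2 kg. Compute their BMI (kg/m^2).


height^2 = 2.4649 m^2
BMI = 61.2 / 2.4649 = 24.83 kg/m^2

24.83 kg/m^2


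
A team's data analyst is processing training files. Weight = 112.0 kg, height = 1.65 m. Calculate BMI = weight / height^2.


height^2 = 1.65^2 = 2.7225
BMI = 112.0 / 2.7225 = 41.14 kg/m^2

41.14 kg/m^2


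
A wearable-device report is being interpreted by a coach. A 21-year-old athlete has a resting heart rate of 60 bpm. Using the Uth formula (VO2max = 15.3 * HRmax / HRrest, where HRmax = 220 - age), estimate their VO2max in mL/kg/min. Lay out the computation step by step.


HRmax = 220 - 21 = 199 bpm
Ratio = HRmax / HRrest = 199 / 60 = 3.3167
VO2max = 15.3 * 3.3167 = 50.75 mL/kg/min

50.75 mL/kg/min


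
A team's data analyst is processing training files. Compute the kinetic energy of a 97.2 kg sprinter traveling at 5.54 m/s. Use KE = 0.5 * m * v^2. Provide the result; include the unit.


Velocity squared = 30.6916
KE = 0.5 * 97.2 * 30.6916 = 1491.61 J

1491.61 J


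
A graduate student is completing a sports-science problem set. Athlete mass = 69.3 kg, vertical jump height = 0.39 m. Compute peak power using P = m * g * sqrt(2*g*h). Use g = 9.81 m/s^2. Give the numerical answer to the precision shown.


sqrt(2 * 9.81 * 0.39) = sqrt(7.6518) = 2.766189 m/s
P = 69.3 * 9.81 * 2.766189
= 1880.55 W

1880.55 W


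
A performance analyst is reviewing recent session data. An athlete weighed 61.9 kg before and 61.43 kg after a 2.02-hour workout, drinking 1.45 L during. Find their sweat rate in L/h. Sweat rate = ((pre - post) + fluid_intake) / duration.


Body mass change = 0.47 kg
Total sweat loss = 0.47 + 1.45 = 1.92 L
Rate = 1.92 / 2.02 = 0.95 L/h

0.95 L/h


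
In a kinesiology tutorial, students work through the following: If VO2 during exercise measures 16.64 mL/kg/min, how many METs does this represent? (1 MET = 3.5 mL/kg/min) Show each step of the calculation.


METs = VO2 / 3.5 = 16.64 / 3.5 = 4.75

4.75 METs


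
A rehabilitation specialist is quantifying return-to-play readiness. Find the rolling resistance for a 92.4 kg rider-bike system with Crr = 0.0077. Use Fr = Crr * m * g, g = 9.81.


m * g = 92.4 * 9.81 = 906.444 N
Fr = 0.0077 * 906.444 = 6.98 N

6.98 N


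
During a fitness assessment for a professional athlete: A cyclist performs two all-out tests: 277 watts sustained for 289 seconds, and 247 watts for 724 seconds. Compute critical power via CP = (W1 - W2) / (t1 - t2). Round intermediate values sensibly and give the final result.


W1 = P1 * t1 = 277 * 289 = 80053 J
W2 = P2 * t2 = 247 * 724 = 178828 J
CP = (80053 - 178828) / (289 - 724)
= 227.07 W

227.07 W


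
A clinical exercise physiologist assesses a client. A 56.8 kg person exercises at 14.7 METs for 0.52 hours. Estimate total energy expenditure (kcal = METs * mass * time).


Energy = METs * mass(kg) * time(h)
= 14.7 * 56.8 * 0.52
= 434.18 kcal

434.18 kcal


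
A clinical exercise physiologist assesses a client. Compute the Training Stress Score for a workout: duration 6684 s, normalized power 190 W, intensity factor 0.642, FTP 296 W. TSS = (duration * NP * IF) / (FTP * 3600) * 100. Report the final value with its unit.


Product = 6684 * 190 * 0.642 = 815314.32
Base = 296 * 3600 = 1065600
TSS = 815314.32 / 1065600 * 100 = 76.51

76.51 TSS


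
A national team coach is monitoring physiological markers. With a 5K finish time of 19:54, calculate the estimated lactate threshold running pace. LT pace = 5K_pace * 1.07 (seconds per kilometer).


Race duration = 1194 s for 5 km
Average pace = 1194 / 5 = 238.8 s/km
LT pace = 238.8 * 1.07
= 255.52 s/km

255.52 s/km


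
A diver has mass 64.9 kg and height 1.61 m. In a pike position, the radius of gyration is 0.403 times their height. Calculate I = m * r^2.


r = 0.403 * 1.61 = 0.64883 m
I = m * r^2 = 64.9 * 0.42098 = 27.322 kg*m^2

27.322 kg*m^2


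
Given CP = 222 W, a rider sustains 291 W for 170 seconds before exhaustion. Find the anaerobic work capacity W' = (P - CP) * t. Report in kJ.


Excess power = 291 - 222 = 69 W
Work above CP = 69 * 170 = 11730 J
W' = 11.73 kJ

11.73 kJ


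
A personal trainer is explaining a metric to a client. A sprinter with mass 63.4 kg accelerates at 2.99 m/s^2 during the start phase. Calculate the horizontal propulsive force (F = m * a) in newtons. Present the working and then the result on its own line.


F = m * a
= 63.4 * 2.99
= 189.57 N

189.57 N


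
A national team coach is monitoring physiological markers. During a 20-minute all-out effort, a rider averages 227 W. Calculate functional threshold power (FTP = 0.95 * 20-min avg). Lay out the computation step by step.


FTP = 0.95 * 227
= 215.65 W

215.65 W


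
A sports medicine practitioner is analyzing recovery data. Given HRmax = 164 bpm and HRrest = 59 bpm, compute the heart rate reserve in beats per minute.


Heart rate reserve = maximum HR minus resting HR
HRR = 164 - 59 = 105 bpm

105 bpm


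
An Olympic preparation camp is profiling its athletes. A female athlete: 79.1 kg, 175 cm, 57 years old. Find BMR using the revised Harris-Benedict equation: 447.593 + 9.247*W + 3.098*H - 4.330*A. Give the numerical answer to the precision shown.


Intercept = 447.593
Weight contribution = 9.247 * 79.1 = 731.4377
Height contribution = 3.098 * 175 = 542.15
Age contribution = 4.33 * 57 = 246.81
BMR = 447.593 + 731.4377 + 542.15 - 246.81
= 1474.37 kcal/day

1474.37 kcal/day


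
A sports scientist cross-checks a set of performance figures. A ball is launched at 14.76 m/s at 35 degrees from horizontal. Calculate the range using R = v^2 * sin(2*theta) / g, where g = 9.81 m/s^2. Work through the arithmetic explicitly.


sin(2 * 35) = sin(70) = 0.939693
v^2 = 14.76^2 = 217.8576
R = 217.8576 * 0.939693 / 9.81
= 20.868 m

20.868 m


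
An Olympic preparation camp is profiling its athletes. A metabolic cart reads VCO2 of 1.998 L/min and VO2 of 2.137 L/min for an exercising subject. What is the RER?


RER = VCO2 / VO2 = 1.998 / 2.137 = 0.935

0.935


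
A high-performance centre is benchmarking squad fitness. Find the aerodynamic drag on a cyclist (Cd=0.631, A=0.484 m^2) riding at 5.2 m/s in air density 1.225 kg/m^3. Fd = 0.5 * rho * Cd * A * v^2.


Fd = 0.5 * 1.225 * 0.631 * 0.484 * 5.2^2
= 0.5 * 1.225 * 0.631 * 0.484 * 27.04
= 5.058 N

5.058 N


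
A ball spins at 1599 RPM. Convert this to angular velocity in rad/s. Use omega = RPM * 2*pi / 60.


omega = 1599 * 2 * pi / 60
= 1599 * 6.28318531 / 60
= 10046.813 / 60
= 167.447 rad/s

167.447 rad/s


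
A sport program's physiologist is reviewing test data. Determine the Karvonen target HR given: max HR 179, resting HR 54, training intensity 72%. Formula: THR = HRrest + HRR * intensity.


HRR = HRmax - HRrest = 179 - 54 = 125
THR = 54 + 125 * 0.72
= 144.0 bpm

144.0 bpm


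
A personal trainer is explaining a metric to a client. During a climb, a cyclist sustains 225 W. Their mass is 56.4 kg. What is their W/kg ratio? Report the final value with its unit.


Power-to-weight = 225 W / 56.4 kg
= 3.989 W/kg

3.989 W/kg


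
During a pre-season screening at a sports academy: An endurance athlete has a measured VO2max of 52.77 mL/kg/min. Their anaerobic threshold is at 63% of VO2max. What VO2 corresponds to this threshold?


Anaerobic threshold VO2 = VO2max * 63%
= 52.77 * 0.63
= 33.25 mL/kg/min

33.25 mL/kg/min


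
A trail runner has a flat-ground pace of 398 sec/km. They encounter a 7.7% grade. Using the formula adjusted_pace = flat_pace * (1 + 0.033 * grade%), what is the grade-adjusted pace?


Grade factor = 1 + 0.033 * 7.7 = 1.2541
Adjusted = 398 * 1.2541 = 499.13 sec/km

499.13 s/km


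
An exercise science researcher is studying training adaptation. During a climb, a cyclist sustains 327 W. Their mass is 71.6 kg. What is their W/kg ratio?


Power-to-weight = 327 W / 71.6 kg
= 4.567 W/kg

4.567 W/kg


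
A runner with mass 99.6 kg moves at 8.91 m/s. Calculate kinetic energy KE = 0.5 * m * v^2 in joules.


v^2 = 8.91^2 = 79.3881
KE = 0.5 * 99.6 * 79.3881
= 3953.53 J

3953.53 J


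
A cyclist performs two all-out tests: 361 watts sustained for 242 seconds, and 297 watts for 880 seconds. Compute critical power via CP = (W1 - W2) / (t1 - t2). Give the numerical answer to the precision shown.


W1 = P1 * t1 = 361 * 242 = 87362 J
W2 = P2 * t2 = 297 * 880 = 261360 J
CP = (87362 - 261360) / (242 - 880)
= 272.72 W

272.72 W


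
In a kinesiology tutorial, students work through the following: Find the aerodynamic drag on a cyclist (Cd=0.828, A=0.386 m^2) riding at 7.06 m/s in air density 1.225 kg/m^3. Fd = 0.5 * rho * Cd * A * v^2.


Fd = 0.5 * 1.225 * 0.828 * 0.386 * 7.06^2
= 0.5 * 1.225 * 0.828 * 0.386 * 49.8436
= 9.757 N

9.757 N


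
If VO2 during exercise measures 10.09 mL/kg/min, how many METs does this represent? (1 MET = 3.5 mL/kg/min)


METs = VO2 / 3.5 = 10.09 / 3.5 = 2.88

2.88 METs


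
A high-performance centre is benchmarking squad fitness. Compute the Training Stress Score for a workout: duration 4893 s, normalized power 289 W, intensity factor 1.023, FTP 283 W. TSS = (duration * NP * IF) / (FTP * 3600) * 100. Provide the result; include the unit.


Product = 4893 * 289 * 1.023 = 1446600.771
Base = 283 * 3600 = 1018800
TSS = 1446600.771 / 1018800 * 100 = 141.99

141.99 TSS


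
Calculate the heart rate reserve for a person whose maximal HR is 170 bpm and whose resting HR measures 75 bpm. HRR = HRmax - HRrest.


HRmax = 170 bpm
HRrest = 75 bpm
HRR = 170 - 75 = 95 bpm

95 bpm


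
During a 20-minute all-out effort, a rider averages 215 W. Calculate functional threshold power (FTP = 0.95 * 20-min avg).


FTP = 0.95 * 215
= 204.25 W

204.25 W


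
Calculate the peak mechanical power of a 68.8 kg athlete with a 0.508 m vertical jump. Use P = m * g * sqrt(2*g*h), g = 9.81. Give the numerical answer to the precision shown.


First, sqrt(2gh) = sqrt(2 * 9.81 * 0.508)
= sqrt(9.96696) = 3.157049 m/s
Power = 68.8 * 9.81 * 3.157049 = 2130.78 W

2130.78 W


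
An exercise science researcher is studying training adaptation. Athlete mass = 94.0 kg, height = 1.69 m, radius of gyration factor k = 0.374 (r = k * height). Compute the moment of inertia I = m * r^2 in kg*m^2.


r = k * height = 0.374 * 1.69 = 0.63206 m
r^2 = 0.63206^2 = 0.3995
I = 94.0 * 0.3995 = 37.553 kg*m^2

37.553 kg*m^2


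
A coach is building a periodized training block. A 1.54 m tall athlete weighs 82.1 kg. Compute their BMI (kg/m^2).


height^2 = 2.3716 m^2
BMI = 82.1 / 2.3716 = 34.62 kg/m^2

34.62 kg/m^2


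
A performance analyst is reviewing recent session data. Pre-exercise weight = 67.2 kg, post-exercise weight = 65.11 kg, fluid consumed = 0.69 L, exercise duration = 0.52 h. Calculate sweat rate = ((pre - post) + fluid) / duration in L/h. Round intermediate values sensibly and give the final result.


Weight loss = 67.2 - 65.11 = 2.09 kg (approx L)
Total sweat = 2.09 + 0.69 = 2.78 L
Sweat rate = 2.78 / 0.52 = 5.346 L/h

5.346 L/h


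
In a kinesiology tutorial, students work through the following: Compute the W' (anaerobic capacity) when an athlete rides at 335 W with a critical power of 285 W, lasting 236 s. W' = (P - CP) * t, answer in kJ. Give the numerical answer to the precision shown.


Above-CP power = 50 W
Duration = 236 s
W' = 50 * 236 = 11800 J
Convert: 11800 / 1000 = 11.8 kJ

11.8 kJ


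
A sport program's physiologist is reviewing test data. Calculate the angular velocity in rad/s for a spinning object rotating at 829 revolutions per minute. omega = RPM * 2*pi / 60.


omega = RPM * 2*pi / 60
= 829 * 6.28318531 / 60
= 86.813 rad/s

86.813 rad/s


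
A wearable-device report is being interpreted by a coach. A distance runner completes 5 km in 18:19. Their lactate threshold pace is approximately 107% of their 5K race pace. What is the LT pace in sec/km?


Convert to seconds: 18 min 19 s = 1099 s
Pace per km = 1099 / 5 = 219.8 s/km
LT pace = 219.8 * 1.07 = 235.19 s/km

235.19 s/km


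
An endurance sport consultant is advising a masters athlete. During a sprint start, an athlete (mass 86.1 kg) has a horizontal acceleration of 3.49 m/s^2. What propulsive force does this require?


Propulsive force = mass * acceleration
= 86.1 kg * 3.49 m/s^2
= 300.49 N

300.49 N


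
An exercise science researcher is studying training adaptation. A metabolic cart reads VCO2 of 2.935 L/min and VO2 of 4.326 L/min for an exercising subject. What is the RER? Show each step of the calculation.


RER = VCO2 / VO2 = 2.935 / 4.326 = 0.6785

0.6785


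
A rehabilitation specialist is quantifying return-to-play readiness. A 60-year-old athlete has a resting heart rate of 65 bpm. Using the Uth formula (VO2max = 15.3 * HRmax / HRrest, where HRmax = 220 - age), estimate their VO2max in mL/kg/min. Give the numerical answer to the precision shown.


HRmax = 220 - 60 = 160 bpm
Ratio = HRmax / HRrest = 160 / 65 = 2.4615
VO2max = 15.3 * 2.4615 = 37.66 mL/kg/min

37.66 mL/kg/min


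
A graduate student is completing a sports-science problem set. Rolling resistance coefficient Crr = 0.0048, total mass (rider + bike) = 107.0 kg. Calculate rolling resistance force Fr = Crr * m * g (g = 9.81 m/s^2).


Fr = Crr * m * g
= 0.0048 * 107.0 * 9.81
= 5.038 N

5.038 N


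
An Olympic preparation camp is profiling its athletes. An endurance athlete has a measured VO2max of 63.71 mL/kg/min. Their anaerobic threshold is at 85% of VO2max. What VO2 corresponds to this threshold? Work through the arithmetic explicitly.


Anaerobic threshold VO2 = VO2max * 85%
= 63.71 * 0.85
= 54.15 mL/kg/min

54.15 mL/kg/min


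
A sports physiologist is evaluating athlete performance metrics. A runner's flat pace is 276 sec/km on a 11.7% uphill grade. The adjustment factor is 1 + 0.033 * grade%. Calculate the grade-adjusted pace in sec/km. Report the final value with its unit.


Factor = 1 + 0.033 * 11.7 = 1.3861
Adjusted pace = 276 * 1.3861
= 382.56 sec/km

382.56 s/km


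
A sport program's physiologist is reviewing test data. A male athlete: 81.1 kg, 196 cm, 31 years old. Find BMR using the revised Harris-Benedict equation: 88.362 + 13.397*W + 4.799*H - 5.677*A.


Intercept = 88.362
Weight contribution = 13.397 * 81.1 = 1086.4967
Height contribution = 4.799 * 196 = 940.604
Age contribution = 5.677 * 31 = 175.987
BMR = 88.362 + 1086.4967 + 940.604 - 175.987
= 1939.48 kcal/day

1939.48 kcal/day


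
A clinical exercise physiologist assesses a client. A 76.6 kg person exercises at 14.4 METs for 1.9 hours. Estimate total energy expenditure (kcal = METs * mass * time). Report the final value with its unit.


Energy = METs * mass(kg) * time(h)
= 14.4 * 76.6 * 1.9
= 2095.78 kcal

2095.78 kcal


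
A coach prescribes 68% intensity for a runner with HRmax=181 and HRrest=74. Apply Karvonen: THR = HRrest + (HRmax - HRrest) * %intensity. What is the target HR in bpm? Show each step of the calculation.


Heart rate reserve = 181 - 74 = 107
Intensity fraction = 68 / 100 = 0.68
THR = 74 + 107 * 0.68 = 146.76 bpm

146.76 bpm


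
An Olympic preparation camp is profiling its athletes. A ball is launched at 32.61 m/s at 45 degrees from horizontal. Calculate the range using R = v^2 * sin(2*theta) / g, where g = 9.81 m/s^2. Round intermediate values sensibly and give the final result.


sin(2 * 45) = sin(90) = 1.0
v^2 = 32.61^2 = 1063.4121
R = 1063.4121 * 1.0 / 9.81
= 108.401 m

108.401 m


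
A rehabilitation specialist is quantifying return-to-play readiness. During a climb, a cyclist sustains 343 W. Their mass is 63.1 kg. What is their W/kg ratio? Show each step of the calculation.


Power-to-weight = 343 W / 63.1 kg
= 5.436 W/kg

5.436 W/kg


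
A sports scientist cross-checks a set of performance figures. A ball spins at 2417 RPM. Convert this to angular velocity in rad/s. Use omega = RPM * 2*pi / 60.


omega = 2417 * 2 * pi / 60
= 2417 * 6.28318531 / 60
= 15186.459 / 60
= 253.108 rad/s

253.108 rad/s


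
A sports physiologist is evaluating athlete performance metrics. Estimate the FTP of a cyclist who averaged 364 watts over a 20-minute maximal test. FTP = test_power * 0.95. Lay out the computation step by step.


FTP = 364 * 0.95 = 345.8 W

345.8 W


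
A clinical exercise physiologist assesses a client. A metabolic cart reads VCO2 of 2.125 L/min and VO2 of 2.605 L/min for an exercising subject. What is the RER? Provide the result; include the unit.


RER = VCO2 / VO2 = 2.125 / 2.605 = 0.8157

0.8157


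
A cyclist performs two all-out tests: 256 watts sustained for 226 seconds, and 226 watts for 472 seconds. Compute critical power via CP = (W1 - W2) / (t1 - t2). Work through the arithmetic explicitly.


W1 = P1 * t1 = 256 * 226 = 57856 J
W2 = P2 * t2 = 226 * 472 = 106672 J
CP = (57856 - 106672) / (226 - 472)
= 198.44 W

198.44 W


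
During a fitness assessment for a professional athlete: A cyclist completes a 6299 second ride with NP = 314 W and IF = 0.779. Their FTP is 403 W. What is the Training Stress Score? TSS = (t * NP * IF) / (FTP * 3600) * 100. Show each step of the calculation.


t * NP * IF = 6299 * 314 * 0.779 = 1540773.194
FTP * 3600 = 1450800
TSS = (1540773.194 / 1450800) * 100 = 106.2

106.2 TSS


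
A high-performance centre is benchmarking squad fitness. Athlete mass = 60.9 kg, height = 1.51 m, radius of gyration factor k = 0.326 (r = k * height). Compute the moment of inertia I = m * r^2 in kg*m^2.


r = k * height = 0.326 * 1.51 = 0.49226 m
r^2 = 0.49226^2 = 0.24232
I = 60.9 * 0.24232 = 14.757 kg*m^2

14.757 kg*m^2


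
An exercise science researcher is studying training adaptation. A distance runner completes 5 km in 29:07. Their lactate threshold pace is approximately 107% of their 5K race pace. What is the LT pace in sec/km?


Convert to seconds: 29 min 7 s = 1747 s
Pace per km = 1747 / 5 = 349.4 s/km
LT pace = 349.4 * 1.07 = 373.86 s/km

373.86 s/km


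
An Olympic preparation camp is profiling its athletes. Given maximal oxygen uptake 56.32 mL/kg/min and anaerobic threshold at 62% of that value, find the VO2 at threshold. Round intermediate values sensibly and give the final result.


Percentage as decimal = 0.62
VO2 at AT = 56.32 * 0.62 = 34.92 mL/kg/min

34.92 mL/kg/min


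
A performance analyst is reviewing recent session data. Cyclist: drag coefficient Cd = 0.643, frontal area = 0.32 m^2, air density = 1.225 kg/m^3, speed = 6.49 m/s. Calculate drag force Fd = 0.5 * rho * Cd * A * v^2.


v^2 = 6.49^2 = 42.1201
Fd = 0.5 * 1.225 * 0.643 * 0.32 * 42.1201
= 5.308 N

5.308 N


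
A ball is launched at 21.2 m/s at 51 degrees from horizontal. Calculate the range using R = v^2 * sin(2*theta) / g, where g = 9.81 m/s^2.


sin(2 * 51) = sin(102) = 0.978148
v^2 = 21.2^2 = 449.44
R = 449.44 * 0.978148 / 9.81
= 44.813 m

44.813 m


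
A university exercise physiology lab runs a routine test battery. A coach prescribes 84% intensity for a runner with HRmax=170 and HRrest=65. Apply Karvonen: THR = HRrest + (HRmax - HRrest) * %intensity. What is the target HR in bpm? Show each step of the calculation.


Heart rate reserve = 170 - 65 = 105
Intensity fraction = 84 / 100 = 0.84
THR = 65 + 105 * 0.84 = 153.2 bpm

153.2 bpm


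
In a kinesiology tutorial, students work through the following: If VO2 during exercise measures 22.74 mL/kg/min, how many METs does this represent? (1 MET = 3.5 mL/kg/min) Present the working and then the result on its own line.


METs = VO2 / 3.5 = 22.74 / 3.5 = 6.5

6.5 METs


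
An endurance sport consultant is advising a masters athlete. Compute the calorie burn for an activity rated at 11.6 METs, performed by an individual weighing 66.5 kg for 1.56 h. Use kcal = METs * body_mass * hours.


Product of METs and mass = 11.6 * 66.5 = 771.4
Total kcal = 771.4 * 1.56 = 1203.38 kcal

1203.38 kcal


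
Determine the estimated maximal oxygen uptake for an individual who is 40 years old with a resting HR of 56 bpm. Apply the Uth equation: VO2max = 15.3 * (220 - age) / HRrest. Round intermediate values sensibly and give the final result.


HRmax = 220 - 40 = 180
VO2max = 15.3 * (180 / 56)
= 15.3 * 3.2143
= 49.18 mL/kg/min

49.18 mL/kg/min


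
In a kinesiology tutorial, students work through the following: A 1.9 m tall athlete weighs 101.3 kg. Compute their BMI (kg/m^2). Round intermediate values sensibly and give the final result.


height^2 = 3.61 m^2
BMI = 101.3 / 3.61 = 28.06 kg/m^2

28.06 kg/m^2


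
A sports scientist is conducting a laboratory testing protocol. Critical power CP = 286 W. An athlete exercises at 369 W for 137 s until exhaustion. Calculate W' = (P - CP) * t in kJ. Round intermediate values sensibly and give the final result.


P - CP = 369 - 286 = 83 W
W' = 83 * 137 = 11371 J
= 11371 / 1000 = 11.371 kJ

11.371 kJ


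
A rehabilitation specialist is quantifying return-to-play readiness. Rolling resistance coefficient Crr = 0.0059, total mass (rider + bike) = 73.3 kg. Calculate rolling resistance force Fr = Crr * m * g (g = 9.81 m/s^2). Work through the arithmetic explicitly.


Fr = Crr * m * g
= 0.0059 * 73.3 * 9.81
= 4.243 N

4.243 N


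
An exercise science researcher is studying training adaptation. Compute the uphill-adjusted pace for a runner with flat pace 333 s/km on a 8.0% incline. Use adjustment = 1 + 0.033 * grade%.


Adjustment factor = 1 + 0.033 * 8.0 = 1.264
Grade-adjusted pace = 333 * 1.264 = 420.91 s/km

420.91 s/km


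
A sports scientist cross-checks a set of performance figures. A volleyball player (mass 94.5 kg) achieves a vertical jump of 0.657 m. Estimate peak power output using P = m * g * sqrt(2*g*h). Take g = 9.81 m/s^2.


2 * g * h = 2 * 9.81 * 0.657 = 12.89034
sqrt(12.89034) = 3.590312 m/s
P = 94.5 * 9.81 * 3.590312 = 3328.38 W

3328.38 W


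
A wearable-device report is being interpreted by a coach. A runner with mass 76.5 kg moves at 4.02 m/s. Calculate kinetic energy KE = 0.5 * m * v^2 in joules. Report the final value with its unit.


v^2 = 4.02^2 = 16.1604
KE = 0.5 * 76.5 * 16.1604
= 618.14 J

618.14 J


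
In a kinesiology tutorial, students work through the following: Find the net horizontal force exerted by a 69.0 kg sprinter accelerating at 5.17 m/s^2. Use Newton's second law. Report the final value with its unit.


Newton's second law: F = m * a
F = 69.0 * 5.17 = 356.73 N

356.73 N


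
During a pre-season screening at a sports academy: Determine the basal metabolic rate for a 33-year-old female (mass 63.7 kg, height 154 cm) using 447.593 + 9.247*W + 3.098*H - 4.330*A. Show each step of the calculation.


BMR = 447.593 + 9.247*63.7 + 3.098*154 - 4.330*33
= 1370.83 kcal/day

1370.83 kcal/day


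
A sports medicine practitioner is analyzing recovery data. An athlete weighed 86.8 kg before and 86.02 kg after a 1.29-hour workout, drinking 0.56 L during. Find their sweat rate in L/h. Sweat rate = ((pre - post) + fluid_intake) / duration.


Body mass change = 0.78 kg
Total sweat loss = 0.78 + 0.56 = 1.34 L
Rate = 1.34 / 1.29 = 1.039 L/h

1.039 L/h


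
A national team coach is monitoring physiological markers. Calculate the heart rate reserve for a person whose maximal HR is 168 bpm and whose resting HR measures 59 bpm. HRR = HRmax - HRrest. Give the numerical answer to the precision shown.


HRmax = 168 bpm
HRrest = 59 bpm
HRR = 168 - 59 = 109 bpm

109 bpm


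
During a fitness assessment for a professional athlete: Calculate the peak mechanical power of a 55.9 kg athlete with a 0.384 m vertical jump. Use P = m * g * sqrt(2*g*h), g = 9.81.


First, sqrt(2gh) = sqrt(2 * 9.81 * 0.384)
= sqrt(7.53408) = 2.744828 m/s
Power = 55.9 * 9.81 * 2.744828 = 1505.21 W

1505.21 W


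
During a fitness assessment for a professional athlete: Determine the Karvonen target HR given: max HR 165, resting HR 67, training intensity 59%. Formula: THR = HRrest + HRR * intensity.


HRR = HRmax - HRrest = 165 - 67 = 98
THR = 67 + 98 * 0.59
= 124.82 bpm

124.82 bpm


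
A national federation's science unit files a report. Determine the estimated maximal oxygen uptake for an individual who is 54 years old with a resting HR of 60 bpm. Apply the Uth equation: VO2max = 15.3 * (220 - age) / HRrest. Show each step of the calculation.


HRmax = 220 - 54 = 166
VO2max = 15.3 * (166 / 60)
= 15.3 * 2.7667
= 42.33 mL/kg/min

42.33 mL/kg/min


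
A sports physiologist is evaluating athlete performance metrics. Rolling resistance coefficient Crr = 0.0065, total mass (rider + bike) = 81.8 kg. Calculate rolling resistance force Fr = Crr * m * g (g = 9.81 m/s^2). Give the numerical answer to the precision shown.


Fr = Crr * m * g
= 0.0065 * 81.8 * 9.81
= 5.216 N

5.216 N


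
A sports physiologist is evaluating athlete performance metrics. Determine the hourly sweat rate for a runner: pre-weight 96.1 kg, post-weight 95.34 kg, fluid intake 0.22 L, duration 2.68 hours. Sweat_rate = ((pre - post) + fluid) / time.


Mass lost = 96.1 - 95.34 = 0.76 kg
Add fluid consumed: 0.76 + 0.22 = 0.98 L total sweat
Sweat rate = 0.98 / 2.68 = 0.366 L/h

0.366 L/h


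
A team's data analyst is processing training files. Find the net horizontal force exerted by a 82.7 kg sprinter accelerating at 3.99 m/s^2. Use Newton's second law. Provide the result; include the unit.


Newton's second law: F = m * a
F = 82.7 * 3.99 = 329.97 N

329.97 N


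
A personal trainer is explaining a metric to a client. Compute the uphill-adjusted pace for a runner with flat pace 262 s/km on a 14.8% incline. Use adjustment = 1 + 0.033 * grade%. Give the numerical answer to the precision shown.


Adjustment factor = 1 + 0.033 * 14.8 = 1.4884
Grade-adjusted pace = 262 * 1.4884 = 389.96 s/km

389.96 s/km


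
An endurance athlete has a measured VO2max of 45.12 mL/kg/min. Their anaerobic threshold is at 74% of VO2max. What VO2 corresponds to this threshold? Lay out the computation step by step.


Anaerobic threshold VO2 = VO2max * 74%
= 45.12 * 0.74
= 33.39 mL/kg/min

33.39 mL/kg/min


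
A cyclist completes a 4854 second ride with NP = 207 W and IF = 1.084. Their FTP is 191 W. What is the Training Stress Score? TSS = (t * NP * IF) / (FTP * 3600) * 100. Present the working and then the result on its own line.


t * NP * IF = 4854 * 207 * 1.084 = 1089179.352
FTP * 3600 = 687600
TSS = (1089179.352 / 687600) * 100 = 158.4

158.4 TSS


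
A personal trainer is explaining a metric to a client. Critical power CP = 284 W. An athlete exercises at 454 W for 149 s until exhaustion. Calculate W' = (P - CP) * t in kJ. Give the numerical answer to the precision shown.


P - CP = 454 - 284 = 170 W
W' = 170 * 149 = 25330 J
= 25330 / 1000 = 25.33 kJ

25.33 kJ


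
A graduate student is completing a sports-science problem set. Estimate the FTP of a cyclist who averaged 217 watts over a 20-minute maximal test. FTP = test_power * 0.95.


FTP = 217 * 0.95 = 206.15 W

206.15 W


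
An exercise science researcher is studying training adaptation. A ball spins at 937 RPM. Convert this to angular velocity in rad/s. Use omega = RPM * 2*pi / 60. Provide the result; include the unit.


omega = 937 * 2 * pi / 60
= 937 * 6.28318531 / 60
= 5887.345 / 60
= 98.122 rad/s

98.122 rad/s


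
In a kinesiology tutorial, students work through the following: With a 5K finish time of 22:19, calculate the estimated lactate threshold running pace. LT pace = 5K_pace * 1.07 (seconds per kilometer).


Race duration = 1339 s for 5 km
Average pace = 1339 / 5 = 267.8 s/km
LT pace = 267.8 * 1.07
= 286.55 s/km

286.55 s/km


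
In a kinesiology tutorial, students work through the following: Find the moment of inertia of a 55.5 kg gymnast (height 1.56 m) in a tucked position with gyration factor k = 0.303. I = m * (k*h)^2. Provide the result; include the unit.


Radius of gyration = 0.303 * 1.56 = 0.47268 m
I = 55.5 * 0.47268^2
= 55.5 * 0.223426
= 12.4 kg*m^2

12.4 kg*m^2


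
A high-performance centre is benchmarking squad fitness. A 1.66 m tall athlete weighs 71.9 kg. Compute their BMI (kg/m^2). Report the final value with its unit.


height^2 = 2.7556 m^2
BMI = 71.9 / 2.7556 = 26.09 kg/m^2

26.09 kg/m^2


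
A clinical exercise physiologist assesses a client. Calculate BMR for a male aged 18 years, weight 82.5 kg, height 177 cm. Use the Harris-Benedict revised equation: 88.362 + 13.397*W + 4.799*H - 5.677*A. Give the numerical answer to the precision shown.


Substituting values:
W term = 13.397 * 82.5 = 1105.2525
H term = 4.799 * 177 = 849.423
A term = 5.677 * 18 = 102.186
BMR = 1940.85 kcal/day

1940.85 kcal/day


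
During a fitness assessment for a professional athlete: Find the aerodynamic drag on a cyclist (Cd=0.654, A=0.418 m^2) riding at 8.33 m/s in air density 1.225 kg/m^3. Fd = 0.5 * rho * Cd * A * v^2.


Fd = 0.5 * 1.225 * 0.654 * 0.418 * 8.33^2
= 0.5 * 1.225 * 0.654 * 0.418 * 69.3889
= 11.619 N

11.619 N


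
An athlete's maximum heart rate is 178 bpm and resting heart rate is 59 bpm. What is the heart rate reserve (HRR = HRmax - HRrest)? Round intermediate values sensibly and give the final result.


HRR = HRmax - HRrest
= 178 - 59
= 119 bpm

119 bpm


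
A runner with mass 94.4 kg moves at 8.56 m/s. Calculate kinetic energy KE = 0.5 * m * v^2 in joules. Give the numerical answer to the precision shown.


v^2 = 8.56^2 = 73.2736
KE = 0.5 * 94.4 * 73.2736
= 3458.51 J

3458.51 J


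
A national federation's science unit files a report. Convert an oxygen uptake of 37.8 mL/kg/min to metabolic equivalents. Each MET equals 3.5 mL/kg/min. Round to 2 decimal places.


One MET = 3.5 mL/kg/min
Number of METs = 37.8 / 3.5
= 10.8 METs

10.8 METs


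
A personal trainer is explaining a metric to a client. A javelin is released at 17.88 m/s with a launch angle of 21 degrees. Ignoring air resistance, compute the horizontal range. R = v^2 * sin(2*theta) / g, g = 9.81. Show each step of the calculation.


Launch speed squared = 319.6944
sin(2 * 21 deg) = 0.669131
Range = 319.6944 * 0.669131 / 9.81
= 21.806 m

21.806 m


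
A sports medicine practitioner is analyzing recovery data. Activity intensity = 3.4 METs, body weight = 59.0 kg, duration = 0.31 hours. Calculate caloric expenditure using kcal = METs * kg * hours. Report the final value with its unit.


kcal = 3.4 * 59.0 * 0.31
= 200.6 * 0.31
= 62.19 kcal

62.19 kcal


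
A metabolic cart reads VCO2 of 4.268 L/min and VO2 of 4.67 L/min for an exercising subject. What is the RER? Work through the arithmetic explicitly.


RER = VCO2 / VO2 = 4.268 / 4.67 = 0.9139

0.9139


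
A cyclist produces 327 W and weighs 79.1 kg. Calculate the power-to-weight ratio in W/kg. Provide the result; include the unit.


P/W = power / mass
= 327 / 79.1
= 4.134 W/kg

4.134 W/kg


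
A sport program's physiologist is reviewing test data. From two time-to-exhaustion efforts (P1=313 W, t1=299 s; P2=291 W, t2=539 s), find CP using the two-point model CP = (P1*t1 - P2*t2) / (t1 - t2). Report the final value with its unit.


Work in trial 1 = 93587 J
Work in trial 2 = 156849 J
Delta work = -63262 J
Delta time = -240 s
CP = -63262 / -240 = 263.59 W

263.59 W


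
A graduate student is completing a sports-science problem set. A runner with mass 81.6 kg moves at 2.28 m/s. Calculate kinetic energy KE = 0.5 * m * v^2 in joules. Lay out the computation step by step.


v^2 = 2.28^2 = 5.1984
KE = 0.5 * 81.6 * 5.1984
= 212.09 J

212.09 J


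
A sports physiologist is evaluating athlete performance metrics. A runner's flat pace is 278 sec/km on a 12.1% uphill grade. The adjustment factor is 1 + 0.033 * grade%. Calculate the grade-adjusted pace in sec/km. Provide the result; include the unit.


Factor = 1 + 0.033 * 12.1 = 1.3993
Adjusted pace = 278 * 1.3993
= 389.01 sec/km

389.01 s/km


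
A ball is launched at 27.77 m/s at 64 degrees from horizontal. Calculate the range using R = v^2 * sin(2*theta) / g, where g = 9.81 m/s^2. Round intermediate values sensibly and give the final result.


sin(2 * 64) = sin(128) = 0.788011
v^2 = 27.77^2 = 771.1729
R = 771.1729 * 0.788011 / 9.81
= 61.946 m

61.946 m


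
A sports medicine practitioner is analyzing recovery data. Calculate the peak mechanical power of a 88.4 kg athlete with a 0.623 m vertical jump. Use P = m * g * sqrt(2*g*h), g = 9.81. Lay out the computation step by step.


First, sqrt(2gh) = sqrt(2 * 9.81 * 0.623)
= sqrt(12.22326) = 3.496178 m/s
Power = 88.4 * 9.81 * 3.496178 = 3031.9 W

3031.9 W


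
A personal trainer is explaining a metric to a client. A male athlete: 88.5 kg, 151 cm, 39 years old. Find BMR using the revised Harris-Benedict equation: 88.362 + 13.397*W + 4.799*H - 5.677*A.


Intercept = 88.362
Weight contribution = 13.397 * 88.5 = 1185.6345
Height contribution = 4.799 * 151 = 724.649
Age contribution = 5.677 * 39 = 221.403
BMR = 88.362 + 1185.6345 + 724.649 - 221.403
= 1777.24 kcal/day

1777.24 kcal/day


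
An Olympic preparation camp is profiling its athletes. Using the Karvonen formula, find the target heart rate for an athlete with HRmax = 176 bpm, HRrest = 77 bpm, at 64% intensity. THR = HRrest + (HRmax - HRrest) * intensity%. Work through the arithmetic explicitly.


HRR = 176 - 77 = 99
THR = 77 + 99 * 0.64
= 77 + 63.36
= 140.36 bpm

140.36 bpm


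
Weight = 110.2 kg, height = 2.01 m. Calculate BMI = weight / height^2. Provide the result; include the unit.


height^2 = 2.01^2 = 4.0401
BMI = 110.2 / 4.0401 = 27.28 kg/m^2

27.28 kg/m^2


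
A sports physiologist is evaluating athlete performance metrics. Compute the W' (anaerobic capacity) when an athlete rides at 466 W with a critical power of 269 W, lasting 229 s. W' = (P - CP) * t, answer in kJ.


Above-CP power = 197 W
Duration = 229 s
W' = 197 * 229 = 45113 J
Convert: 45113 / 1000 = 45.113 kJ

45.113 kJ


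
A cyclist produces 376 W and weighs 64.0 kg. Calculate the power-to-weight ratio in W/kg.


P/W = power / mass
= 376 / 64.0
= 5.875 W/kg

5.875 W/kg


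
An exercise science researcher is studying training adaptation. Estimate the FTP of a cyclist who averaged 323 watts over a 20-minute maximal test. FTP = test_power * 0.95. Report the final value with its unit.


FTP = 323 * 0.95 = 306.85 W

306.85 W


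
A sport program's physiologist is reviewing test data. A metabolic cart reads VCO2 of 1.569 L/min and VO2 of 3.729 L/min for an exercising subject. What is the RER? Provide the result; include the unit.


RER = VCO2 / VO2 = 1.569 / 3.729 = 0.4208

0.4208
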